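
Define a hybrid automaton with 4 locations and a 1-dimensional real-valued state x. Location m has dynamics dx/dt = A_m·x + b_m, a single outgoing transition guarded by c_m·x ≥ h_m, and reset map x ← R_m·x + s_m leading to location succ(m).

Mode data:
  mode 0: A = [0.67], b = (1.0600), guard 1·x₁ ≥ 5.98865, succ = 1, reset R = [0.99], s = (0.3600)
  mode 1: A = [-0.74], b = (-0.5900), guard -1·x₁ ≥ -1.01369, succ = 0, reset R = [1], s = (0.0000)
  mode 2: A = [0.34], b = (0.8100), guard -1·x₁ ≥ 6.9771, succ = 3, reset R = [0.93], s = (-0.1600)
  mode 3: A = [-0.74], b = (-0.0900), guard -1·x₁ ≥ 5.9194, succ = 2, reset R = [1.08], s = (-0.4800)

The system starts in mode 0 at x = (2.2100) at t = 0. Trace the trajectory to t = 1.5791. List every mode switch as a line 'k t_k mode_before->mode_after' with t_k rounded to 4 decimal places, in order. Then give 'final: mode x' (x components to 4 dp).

1 1.0319 0->1
final: 1 3.9293

Mode 0: guard c·x = 5.9886 hit at Δt = 1.0319 (t = 1.0319), x⁻ = (5.9886) → reset → x⁺ = (6.2888), jump to mode 1
Mode 1: flow for 0.5472 to horizon, guard not reached → x = (3.9293)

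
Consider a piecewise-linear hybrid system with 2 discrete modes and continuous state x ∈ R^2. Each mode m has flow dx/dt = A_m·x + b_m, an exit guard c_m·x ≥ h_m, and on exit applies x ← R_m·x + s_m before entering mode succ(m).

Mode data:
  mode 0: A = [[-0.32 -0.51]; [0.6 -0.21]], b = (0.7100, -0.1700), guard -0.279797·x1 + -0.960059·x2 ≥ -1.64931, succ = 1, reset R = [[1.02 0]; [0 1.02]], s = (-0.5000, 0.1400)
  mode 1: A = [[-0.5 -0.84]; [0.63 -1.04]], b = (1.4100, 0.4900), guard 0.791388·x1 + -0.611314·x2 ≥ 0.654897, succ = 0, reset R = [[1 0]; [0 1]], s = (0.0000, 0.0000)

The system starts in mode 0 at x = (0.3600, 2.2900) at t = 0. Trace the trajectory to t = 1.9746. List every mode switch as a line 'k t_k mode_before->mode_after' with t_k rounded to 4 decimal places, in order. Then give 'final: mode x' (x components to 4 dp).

1 1.0868 0->1
final: 1 -0.1014 0.9204

Mode 0: guard c·x = -1.6493 hit at Δt = 1.0868 (t = 1.0868), x⁻ = (-0.0315, 1.7271) → reset → x⁺ = (-0.5321, 1.9016), jump to mode 1
Mode 1: flow for 0.8878 to horizon, guard not reached → x = (-0.1014, 0.9204)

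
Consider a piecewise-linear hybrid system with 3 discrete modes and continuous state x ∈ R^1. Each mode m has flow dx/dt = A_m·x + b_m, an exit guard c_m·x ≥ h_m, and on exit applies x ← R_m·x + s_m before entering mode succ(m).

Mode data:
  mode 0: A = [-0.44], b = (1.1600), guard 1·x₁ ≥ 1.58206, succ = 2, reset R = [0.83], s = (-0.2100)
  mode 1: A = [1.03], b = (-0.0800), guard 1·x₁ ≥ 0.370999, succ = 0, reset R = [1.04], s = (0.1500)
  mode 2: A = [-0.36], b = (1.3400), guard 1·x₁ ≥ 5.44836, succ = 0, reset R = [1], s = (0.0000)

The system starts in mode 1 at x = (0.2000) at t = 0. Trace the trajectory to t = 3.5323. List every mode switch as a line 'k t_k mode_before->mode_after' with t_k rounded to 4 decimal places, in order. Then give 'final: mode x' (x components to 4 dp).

Mode 1: guard c·x = 0.3710 hit at Δt = 0.8491 (t = 0.8491), x⁻ = (0.3710) → reset → x⁺ = (0.5358), jump to mode 0
Mode 0: guard c·x = 1.5821 hit at Δt = 1.5666 (t = 2.4157), x⁻ = (1.5821) → reset → x⁺ = (1.1031), jump to mode 2
Mode 2: flow for 1.1166 to horizon, guard not reached → x = (1.9700)

1 0.8491 1->0
2 2.4157 0->2
final: 2 1.9700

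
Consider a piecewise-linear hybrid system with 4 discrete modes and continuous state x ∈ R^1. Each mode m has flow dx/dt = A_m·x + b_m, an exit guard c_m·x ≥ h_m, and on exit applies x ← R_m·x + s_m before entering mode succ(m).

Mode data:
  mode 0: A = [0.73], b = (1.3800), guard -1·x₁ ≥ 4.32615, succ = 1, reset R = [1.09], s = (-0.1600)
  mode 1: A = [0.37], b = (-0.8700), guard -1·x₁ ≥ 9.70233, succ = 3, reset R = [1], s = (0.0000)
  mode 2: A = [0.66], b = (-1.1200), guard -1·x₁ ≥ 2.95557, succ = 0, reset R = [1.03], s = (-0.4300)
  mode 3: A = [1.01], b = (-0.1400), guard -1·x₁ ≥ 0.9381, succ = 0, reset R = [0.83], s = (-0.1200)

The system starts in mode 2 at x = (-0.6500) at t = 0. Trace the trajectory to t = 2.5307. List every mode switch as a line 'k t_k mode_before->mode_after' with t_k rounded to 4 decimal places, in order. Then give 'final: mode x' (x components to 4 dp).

Mode 2: guard c·x = 2.9556 hit at Δt = 1.0368 (t = 1.0368), x⁻ = (-2.9556) → reset → x⁺ = (-3.4742), jump to mode 0
Mode 0: guard c·x = 4.3262 hit at Δt = 0.5896 (t = 1.6264), x⁻ = (-4.3261) → reset → x⁺ = (-4.8755), jump to mode 1
Mode 1: flow for 0.9043 to horizon, guard not reached → x = (-7.7472)

1 1.0368 2->0
2 1.6264 0->1
final: 1 -7.7472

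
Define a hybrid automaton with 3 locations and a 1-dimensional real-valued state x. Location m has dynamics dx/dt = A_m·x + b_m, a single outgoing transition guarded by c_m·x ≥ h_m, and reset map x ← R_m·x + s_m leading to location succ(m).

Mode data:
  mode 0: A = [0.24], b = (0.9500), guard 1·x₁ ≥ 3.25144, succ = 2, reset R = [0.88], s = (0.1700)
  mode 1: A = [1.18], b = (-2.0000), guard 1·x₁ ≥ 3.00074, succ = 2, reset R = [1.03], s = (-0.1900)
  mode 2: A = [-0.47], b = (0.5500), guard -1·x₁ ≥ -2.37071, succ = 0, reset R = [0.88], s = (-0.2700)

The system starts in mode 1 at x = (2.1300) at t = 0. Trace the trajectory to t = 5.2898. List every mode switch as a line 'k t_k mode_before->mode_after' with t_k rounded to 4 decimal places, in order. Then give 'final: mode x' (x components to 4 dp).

Mode 1: guard c·x = 3.0007 hit at Δt = 0.9314 (t = 0.9314), x⁻ = (3.0007) → reset → x⁺ = (2.9008), jump to mode 2
Mode 2: guard c·x = -2.3707 hit at Δt = 0.7781 (t = 1.7095), x⁻ = (2.3707) → reset → x⁺ = (1.8162), jump to mode 0
Mode 0: guard c·x = 3.2514 hit at Δt = 0.9249 (t = 2.6344), x⁻ = (3.2514) → reset → x⁺ = (3.0313), jump to mode 2
Mode 2: guard c·x = -2.3707 hit at Δt = 0.9328 (t = 3.5672), x⁻ = (2.3707) → reset → x⁺ = (1.8162), jump to mode 0
Mode 0: guard c·x = 3.2514 hit at Δt = 0.9249 (t = 4.4921), x⁻ = (3.2514) → reset → x⁺ = (3.0313), jump to mode 2
Mode 2: flow for 0.7977 to horizon, guard not reached → x = (2.4494)

1 0.9314 1->2
2 1.7095 2->0
3 2.6344 0->2
4 3.5672 2->0
5 4.4921 0->2
final: 2 2.4494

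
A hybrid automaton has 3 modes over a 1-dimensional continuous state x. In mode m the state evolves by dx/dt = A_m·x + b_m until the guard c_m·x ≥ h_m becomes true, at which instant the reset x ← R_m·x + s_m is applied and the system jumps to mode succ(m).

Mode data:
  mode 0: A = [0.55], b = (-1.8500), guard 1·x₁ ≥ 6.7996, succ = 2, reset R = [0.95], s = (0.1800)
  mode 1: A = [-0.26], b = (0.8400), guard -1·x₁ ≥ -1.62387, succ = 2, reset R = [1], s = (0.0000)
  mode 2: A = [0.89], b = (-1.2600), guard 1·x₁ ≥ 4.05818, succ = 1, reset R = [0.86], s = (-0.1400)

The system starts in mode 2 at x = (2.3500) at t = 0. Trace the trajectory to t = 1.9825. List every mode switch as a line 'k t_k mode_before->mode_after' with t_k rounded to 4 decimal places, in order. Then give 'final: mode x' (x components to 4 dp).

Mode 2: guard c·x = 4.0582 hit at Δt = 1.1682 (t = 1.1682), x⁻ = (4.0582) → reset → x⁺ = (3.3500), jump to mode 1
Mode 1: flow for 0.8143 to horizon, guard not reached → x = (3.3273)

1 1.1682 2->1
final: 1 3.3273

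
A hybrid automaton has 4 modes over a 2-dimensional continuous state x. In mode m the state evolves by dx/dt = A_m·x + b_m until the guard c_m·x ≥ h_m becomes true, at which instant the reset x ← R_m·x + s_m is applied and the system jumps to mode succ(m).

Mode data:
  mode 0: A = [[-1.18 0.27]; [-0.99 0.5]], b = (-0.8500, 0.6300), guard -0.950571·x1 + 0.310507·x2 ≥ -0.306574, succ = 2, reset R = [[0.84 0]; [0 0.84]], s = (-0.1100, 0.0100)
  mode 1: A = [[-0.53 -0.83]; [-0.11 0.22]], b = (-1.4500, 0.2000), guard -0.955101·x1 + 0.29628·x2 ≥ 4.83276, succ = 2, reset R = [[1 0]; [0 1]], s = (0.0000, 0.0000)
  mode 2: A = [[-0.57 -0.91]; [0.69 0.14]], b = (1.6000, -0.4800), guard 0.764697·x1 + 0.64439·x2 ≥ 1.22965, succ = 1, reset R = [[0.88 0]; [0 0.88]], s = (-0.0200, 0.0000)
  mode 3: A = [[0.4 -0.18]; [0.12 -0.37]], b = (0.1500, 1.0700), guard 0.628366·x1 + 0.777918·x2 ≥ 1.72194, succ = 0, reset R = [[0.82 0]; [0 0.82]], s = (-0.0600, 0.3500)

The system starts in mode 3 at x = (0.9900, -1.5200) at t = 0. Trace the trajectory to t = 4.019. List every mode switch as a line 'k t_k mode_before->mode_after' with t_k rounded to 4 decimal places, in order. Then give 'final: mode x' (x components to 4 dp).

1 1.3791 3->0
2 1.9949 0->2
3 3.0544 2->1
final: 1 -1.0416 0.9616

Mode 3: guard c·x = 1.7219 hit at Δt = 1.3791 (t = 1.3791), x⁻ = (2.1790, 0.4534) → reset → x⁺ = (1.7268, 0.7218), jump to mode 0
Mode 0: guard c·x = -0.3066 hit at Δt = 0.6158 (t = 1.9949), x⁻ = (0.5371, 0.6570) → reset → x⁺ = (0.3412, 0.5619), jump to mode 2
Mode 2: guard c·x = 1.2296 hit at Δt = 1.0595 (t = 3.0544), x⁻ = (1.0386, 0.6757) → reset → x⁺ = (0.8940, 0.5946), jump to mode 1
Mode 1: flow for 0.9646 to horizon, guard not reached → x = (-1.0416, 0.9616)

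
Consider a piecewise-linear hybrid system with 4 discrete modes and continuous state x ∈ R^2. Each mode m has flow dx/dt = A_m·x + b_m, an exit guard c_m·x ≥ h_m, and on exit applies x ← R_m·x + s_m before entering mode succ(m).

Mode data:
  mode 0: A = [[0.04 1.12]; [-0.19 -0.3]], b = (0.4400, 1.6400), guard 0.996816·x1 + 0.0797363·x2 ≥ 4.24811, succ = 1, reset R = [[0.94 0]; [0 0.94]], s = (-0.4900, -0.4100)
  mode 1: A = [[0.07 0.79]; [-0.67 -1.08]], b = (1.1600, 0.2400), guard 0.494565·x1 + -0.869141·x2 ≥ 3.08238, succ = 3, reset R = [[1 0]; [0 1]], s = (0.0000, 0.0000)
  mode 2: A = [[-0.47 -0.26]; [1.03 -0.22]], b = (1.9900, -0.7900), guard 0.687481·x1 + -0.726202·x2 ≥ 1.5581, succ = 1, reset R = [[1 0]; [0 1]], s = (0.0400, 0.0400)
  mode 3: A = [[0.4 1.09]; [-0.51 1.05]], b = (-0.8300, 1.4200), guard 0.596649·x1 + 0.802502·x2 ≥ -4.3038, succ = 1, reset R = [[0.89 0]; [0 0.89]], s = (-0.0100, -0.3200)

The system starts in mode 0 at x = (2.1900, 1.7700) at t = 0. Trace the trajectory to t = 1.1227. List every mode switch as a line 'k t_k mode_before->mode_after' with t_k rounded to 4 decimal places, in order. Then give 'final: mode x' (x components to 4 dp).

Mode 0: guard c·x = 4.2481 hit at Δt = 0.6913 (t = 0.6913), x⁻ = (4.0946, 2.0887) → reset → x⁺ = (3.3589, 1.5534), jump to mode 1
Mode 1: flow for 0.4314 to horizon, guard not reached → x = (4.2566, 0.1612)

1 0.6913 0->1
final: 1 4.2566 0.1612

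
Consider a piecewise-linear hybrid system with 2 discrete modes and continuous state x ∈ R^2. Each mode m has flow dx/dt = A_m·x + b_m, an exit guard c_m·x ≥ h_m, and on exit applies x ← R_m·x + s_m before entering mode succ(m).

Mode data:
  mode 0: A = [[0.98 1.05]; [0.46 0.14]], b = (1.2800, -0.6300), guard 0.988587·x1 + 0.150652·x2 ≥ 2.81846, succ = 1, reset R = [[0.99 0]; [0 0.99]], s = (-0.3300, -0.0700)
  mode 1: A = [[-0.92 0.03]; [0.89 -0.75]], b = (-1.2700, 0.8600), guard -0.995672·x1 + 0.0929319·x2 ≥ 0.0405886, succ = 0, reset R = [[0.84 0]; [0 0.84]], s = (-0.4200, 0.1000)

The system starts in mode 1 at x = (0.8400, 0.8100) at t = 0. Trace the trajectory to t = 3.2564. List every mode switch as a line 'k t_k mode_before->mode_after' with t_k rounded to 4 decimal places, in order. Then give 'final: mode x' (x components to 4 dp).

1 0.4808 1->0
2 1.4880 0->1
3 2.5112 1->0
final: 0 2.2543 1.3731

Mode 1: guard c·x = 0.0406 hit at Δt = 0.4808 (t = 0.4808), x⁻ = (0.0576, 1.0544) → reset → x⁺ = (-0.3716, 0.9857), jump to mode 0
Mode 0: guard c·x = 2.8185 hit at Δt = 1.0072 (t = 1.4880), x⁻ = (2.7138, 0.9001) → reset → x⁺ = (2.3567, 0.8211), jump to mode 1
Mode 1: guard c·x = 0.0406 hit at Δt = 1.0232 (t = 2.5112), x⁻ = (0.1066, 1.5788) → reset → x⁺ = (-0.3305, 1.4262), jump to mode 0
Mode 0: flow for 0.7452 to horizon, guard not reached → x = (2.2543, 1.3731)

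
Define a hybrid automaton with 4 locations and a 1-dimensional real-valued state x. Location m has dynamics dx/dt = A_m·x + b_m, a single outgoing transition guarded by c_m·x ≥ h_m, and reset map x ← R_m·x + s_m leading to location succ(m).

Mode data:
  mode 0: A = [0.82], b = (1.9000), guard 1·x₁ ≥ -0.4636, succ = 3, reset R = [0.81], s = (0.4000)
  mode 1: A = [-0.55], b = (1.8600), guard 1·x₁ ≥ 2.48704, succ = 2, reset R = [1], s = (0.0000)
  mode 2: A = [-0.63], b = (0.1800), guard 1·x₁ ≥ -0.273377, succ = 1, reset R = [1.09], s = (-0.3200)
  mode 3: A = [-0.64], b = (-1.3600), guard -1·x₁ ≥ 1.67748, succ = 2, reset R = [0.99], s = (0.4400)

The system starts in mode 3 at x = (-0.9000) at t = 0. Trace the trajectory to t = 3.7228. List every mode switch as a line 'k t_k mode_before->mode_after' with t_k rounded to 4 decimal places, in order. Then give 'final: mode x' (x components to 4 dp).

1 1.5734 3->2
2 3.1467 2->1
final: 1 0.4682

Mode 3: guard c·x = 1.6775 hit at Δt = 1.5734 (t = 1.5734), x⁻ = (-1.6775) → reset → x⁺ = (-1.2207), jump to mode 2
Mode 2: guard c·x = -0.2734 hit at Δt = 1.5733 (t = 3.1467), x⁻ = (-0.2734) → reset → x⁺ = (-0.6180), jump to mode 1
Mode 1: flow for 0.5761 to horizon, guard not reached → x = (0.4682)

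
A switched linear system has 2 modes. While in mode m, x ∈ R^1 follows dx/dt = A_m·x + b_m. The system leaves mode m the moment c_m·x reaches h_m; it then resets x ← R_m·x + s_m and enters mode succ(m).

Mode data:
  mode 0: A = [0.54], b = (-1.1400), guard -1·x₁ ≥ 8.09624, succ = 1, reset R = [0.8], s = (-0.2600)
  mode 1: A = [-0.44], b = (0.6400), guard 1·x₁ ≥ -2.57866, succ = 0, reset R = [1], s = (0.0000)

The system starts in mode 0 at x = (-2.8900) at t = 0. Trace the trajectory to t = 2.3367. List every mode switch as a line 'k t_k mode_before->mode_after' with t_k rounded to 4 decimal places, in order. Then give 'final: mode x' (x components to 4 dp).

Mode 0: guard c·x = 8.0962 hit at Δt = 1.3212 (t = 1.3212), x⁻ = (-8.0962) → reset → x⁺ = (-6.7370), jump to mode 1
Mode 1: flow for 1.0155 to horizon, guard not reached → x = (-3.7852)

1 1.3212 0->1
final: 1 -3.7852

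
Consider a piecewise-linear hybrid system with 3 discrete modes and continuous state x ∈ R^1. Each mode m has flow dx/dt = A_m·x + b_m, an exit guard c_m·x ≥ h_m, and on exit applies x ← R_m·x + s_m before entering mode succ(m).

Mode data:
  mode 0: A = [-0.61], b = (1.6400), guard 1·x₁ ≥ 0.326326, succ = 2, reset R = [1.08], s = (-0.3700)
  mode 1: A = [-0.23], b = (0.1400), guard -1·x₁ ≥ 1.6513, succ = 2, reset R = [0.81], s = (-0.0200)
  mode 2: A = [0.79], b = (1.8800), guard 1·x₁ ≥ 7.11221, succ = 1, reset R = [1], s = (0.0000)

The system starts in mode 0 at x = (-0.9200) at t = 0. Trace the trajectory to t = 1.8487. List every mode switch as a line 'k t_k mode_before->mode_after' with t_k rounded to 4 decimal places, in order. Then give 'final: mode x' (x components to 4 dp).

1 0.6946 0->2
final: 2 3.4989

Mode 0: guard c·x = 0.3263 hit at Δt = 0.6946 (t = 0.6946), x⁻ = (0.3263) → reset → x⁺ = (-0.0176), jump to mode 2
Mode 2: flow for 1.1541 to horizon, guard not reached → x = (3.4989)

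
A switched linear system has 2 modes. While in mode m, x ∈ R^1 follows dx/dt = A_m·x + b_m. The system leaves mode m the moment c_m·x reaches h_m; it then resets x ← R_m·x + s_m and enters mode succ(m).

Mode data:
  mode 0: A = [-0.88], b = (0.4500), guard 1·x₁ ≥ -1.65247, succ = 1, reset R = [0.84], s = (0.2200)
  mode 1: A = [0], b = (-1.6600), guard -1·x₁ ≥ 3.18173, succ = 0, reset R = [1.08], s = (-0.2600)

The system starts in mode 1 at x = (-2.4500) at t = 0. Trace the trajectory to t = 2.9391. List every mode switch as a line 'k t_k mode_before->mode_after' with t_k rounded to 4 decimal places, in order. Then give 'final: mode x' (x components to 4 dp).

1 0.4408 1->0
2 1.1965 0->1
3 2.4095 1->0
final: 0 -2.1289

Mode 1: guard c·x = 3.1817 hit at Δt = 0.4408 (t = 0.4408), x⁻ = (-3.1817) → reset → x⁺ = (-3.6963), jump to mode 0
Mode 0: guard c·x = -1.6525 hit at Δt = 0.7557 (t = 1.1965), x⁻ = (-1.6525) → reset → x⁺ = (-1.1681), jump to mode 1
Mode 1: guard c·x = 3.1817 hit at Δt = 1.2130 (t = 2.4095), x⁻ = (-3.1817) → reset → x⁺ = (-3.6963), jump to mode 0
Mode 0: flow for 0.5296 to horizon, guard not reached → x = (-2.1289)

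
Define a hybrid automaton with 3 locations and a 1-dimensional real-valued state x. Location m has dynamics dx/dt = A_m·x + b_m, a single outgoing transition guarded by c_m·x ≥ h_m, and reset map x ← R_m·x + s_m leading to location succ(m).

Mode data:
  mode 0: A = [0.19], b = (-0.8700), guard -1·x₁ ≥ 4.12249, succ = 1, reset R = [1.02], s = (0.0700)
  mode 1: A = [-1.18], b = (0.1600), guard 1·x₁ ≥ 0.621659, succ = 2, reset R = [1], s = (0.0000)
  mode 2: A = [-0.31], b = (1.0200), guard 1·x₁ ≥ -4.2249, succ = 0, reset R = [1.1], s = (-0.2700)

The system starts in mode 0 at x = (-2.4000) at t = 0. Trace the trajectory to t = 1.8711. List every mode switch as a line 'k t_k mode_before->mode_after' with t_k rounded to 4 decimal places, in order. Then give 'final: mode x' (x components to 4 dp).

1 1.1610 0->1
final: 1 -1.7119

Mode 0: guard c·x = 4.1225 hit at Δt = 1.1610 (t = 1.1610), x⁻ = (-4.1225) → reset → x⁺ = (-4.1349), jump to mode 1
Mode 1: flow for 0.7101 to horizon, guard not reached → x = (-1.7119)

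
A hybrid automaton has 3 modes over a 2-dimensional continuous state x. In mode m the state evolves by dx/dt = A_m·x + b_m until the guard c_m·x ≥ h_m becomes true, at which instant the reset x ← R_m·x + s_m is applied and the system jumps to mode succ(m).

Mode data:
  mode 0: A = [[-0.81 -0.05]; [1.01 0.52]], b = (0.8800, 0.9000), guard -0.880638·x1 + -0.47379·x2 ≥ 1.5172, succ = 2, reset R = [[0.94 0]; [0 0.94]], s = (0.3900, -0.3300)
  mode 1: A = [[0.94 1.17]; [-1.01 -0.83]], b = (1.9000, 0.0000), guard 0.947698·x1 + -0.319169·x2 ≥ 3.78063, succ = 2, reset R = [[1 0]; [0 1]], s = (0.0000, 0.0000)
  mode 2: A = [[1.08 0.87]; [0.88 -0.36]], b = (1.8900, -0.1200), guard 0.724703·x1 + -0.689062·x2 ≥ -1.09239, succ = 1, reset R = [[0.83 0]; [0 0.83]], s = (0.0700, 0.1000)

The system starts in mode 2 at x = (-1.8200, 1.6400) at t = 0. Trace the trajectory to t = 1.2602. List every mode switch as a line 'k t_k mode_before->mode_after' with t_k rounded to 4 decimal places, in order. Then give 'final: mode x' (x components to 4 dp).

Mode 2: guard c·x = -1.0924 hit at Δt = 0.6452 (t = 0.6452), x⁻ = (-1.0081, 0.5251) → reset → x⁺ = (-0.7667, 0.5358), jump to mode 1
Mode 1: flow for 0.6150 to horizon, guard not reached → x = (0.7136, 0.3327)

1 0.6452 2->1
final: 1 0.7136 0.3327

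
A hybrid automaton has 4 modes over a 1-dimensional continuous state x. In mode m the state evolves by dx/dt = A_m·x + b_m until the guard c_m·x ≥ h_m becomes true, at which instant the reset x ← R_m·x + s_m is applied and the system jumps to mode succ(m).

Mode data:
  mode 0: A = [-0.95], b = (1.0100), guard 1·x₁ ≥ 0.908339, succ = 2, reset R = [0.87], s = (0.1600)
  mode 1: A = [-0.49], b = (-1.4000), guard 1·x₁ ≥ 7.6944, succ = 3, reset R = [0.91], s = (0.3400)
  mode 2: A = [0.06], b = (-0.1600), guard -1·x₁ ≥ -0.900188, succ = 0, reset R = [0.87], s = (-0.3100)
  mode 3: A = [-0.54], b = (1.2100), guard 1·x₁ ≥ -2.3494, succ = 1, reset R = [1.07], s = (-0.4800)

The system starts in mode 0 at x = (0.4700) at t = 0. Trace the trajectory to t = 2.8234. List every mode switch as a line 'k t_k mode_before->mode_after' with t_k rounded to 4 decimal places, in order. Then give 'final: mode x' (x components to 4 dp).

Mode 0: guard c·x = 0.9083 hit at Δt = 1.4139 (t = 1.4139), x⁻ = (0.9083) → reset → x⁺ = (0.9503), jump to mode 2
Mode 2: guard c·x = -0.9002 hit at Δt = 0.4792 (t = 1.8931), x⁻ = (0.9002) → reset → x⁺ = (0.4732), jump to mode 0
Mode 0: flow for 0.9303 to horizon, guard not reached → x = (0.8194)

1 1.4139 0->2
2 1.8931 2->0
final: 0 0.8194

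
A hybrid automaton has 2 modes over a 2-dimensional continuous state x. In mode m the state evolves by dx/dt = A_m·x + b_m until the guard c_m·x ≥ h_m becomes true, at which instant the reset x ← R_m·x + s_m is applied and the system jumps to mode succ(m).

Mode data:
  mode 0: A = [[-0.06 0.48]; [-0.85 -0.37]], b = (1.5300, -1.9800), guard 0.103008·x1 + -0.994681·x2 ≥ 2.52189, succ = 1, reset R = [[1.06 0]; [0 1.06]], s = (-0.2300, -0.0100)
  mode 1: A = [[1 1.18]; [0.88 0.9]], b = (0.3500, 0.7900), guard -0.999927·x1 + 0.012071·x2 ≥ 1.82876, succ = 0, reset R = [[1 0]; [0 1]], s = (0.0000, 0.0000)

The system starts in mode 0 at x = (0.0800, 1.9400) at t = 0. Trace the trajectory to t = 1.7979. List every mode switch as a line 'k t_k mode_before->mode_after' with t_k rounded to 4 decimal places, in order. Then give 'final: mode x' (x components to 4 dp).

1 1.4151 0->1
final: 1 1.5966 -2.4266

Mode 0: guard c·x = 2.5219 hit at Δt = 1.4151 (t = 1.4151), x⁻ = (2.0054, -2.3277) → reset → x⁺ = (1.8957, -2.4774), jump to mode 1
Mode 1: flow for 0.3828 to horizon, guard not reached → x = (1.5966, -2.4266)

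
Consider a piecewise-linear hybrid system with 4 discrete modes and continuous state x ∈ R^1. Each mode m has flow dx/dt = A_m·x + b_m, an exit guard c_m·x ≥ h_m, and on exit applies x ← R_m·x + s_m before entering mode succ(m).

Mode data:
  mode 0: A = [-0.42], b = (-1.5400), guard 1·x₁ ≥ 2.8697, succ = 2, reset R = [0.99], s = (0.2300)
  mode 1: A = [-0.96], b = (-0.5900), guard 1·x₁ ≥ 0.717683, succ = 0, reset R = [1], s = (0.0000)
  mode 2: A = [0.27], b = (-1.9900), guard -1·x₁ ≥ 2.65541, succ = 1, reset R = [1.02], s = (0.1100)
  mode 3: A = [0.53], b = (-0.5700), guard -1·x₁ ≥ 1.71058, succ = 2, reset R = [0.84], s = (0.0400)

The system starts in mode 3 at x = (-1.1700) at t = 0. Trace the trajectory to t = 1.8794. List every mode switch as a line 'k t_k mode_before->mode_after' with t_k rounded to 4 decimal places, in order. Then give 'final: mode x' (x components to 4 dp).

1 0.4070 3->2
2 0.9038 2->1
final: 1 -1.3922

Mode 3: guard c·x = 1.7106 hit at Δt = 0.4070 (t = 0.4070), x⁻ = (-1.7106) → reset → x⁺ = (-1.3969), jump to mode 2
Mode 2: guard c·x = 2.6554 hit at Δt = 0.4968 (t = 0.9038), x⁻ = (-2.6554) → reset → x⁺ = (-2.5985), jump to mode 1
Mode 1: flow for 0.9756 to horizon, guard not reached → x = (-1.3922)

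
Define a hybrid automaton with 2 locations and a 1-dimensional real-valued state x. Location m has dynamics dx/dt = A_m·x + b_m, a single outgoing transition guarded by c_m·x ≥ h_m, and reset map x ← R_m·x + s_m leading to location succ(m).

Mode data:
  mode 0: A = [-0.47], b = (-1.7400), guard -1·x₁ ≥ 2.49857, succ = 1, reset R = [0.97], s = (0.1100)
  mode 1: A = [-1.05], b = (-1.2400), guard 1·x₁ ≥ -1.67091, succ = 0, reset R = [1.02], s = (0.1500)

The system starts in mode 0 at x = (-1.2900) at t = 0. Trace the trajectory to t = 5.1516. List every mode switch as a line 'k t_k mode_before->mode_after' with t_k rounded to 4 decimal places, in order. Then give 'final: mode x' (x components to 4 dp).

1 1.4792 0->1
2 2.2773 1->0
3 3.5096 0->1
4 4.3077 1->0
final: 0 -2.2576

Mode 0: guard c·x = 2.4986 hit at Δt = 1.4792 (t = 1.4792), x⁻ = (-2.4986) → reset → x⁺ = (-2.3136), jump to mode 1
Mode 1: guard c·x = -1.6709 hit at Δt = 0.7981 (t = 2.2773), x⁻ = (-1.6709) → reset → x⁺ = (-1.5543), jump to mode 0
Mode 0: guard c·x = 2.4986 hit at Δt = 1.2323 (t = 3.5096), x⁻ = (-2.4986) → reset → x⁺ = (-2.3136), jump to mode 1
Mode 1: guard c·x = -1.6709 hit at Δt = 0.7981 (t = 4.3077), x⁻ = (-1.6709) → reset → x⁺ = (-1.5543), jump to mode 0
Mode 0: flow for 0.8439 to horizon, guard not reached → x = (-2.2576)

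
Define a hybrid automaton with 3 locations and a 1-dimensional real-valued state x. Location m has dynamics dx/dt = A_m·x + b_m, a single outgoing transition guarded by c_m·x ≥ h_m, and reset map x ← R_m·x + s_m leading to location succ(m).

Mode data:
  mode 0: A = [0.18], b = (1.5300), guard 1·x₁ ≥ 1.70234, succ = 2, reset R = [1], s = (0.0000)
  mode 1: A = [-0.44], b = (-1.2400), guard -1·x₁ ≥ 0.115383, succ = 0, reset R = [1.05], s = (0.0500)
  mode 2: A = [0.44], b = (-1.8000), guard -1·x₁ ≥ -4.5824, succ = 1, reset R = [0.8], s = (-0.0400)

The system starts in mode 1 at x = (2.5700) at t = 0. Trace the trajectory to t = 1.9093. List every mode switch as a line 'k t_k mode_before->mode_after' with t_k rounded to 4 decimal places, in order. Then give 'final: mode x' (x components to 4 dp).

Mode 1: guard c·x = 0.1154 hit at Δt = 1.5680 (t = 1.5680), x⁻ = (-0.1154) → reset → x⁺ = (-0.0712), jump to mode 0
Mode 0: flow for 0.3413 to horizon, guard not reached → x = (0.4629)

1 1.5680 1->0
final: 0 0.4629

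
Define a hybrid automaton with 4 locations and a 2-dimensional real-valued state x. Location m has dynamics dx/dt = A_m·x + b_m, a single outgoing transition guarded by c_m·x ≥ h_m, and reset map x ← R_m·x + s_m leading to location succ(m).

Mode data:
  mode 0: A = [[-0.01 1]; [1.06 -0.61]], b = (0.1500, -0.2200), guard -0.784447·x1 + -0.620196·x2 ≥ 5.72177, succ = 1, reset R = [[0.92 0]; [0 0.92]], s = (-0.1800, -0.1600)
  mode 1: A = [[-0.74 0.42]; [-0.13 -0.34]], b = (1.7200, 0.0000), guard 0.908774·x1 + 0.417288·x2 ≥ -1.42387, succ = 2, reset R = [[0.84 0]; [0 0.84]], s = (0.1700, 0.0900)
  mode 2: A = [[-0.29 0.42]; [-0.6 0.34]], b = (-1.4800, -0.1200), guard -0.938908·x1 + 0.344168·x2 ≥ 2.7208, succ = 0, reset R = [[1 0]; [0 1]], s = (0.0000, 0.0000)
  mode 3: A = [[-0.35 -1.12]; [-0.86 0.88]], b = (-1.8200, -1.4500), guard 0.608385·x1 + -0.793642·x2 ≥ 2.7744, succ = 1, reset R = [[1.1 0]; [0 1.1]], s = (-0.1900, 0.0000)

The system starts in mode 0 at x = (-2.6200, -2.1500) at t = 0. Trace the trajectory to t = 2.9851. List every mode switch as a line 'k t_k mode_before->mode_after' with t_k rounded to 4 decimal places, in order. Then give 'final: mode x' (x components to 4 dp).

Mode 0: guard c·x = 5.7218 hit at Δt = 0.6855 (t = 0.6855), x⁻ = (-4.4315, -3.6206) → reset → x⁺ = (-4.2570, -3.4909), jump to mode 1
Mode 1: guard c·x = -1.4239 hit at Δt = 1.4928 (t = 2.1783), x⁻ = (-0.7505, -1.7777) → reset → x⁺ = (-0.4605, -1.4032), jump to mode 2
Mode 2: flow for 0.8068 to horizon, guard not reached → x = (-1.8566, -1.3135)

1 0.6855 0->1
2 2.1783 1->2
final: 2 -1.8566 -1.3135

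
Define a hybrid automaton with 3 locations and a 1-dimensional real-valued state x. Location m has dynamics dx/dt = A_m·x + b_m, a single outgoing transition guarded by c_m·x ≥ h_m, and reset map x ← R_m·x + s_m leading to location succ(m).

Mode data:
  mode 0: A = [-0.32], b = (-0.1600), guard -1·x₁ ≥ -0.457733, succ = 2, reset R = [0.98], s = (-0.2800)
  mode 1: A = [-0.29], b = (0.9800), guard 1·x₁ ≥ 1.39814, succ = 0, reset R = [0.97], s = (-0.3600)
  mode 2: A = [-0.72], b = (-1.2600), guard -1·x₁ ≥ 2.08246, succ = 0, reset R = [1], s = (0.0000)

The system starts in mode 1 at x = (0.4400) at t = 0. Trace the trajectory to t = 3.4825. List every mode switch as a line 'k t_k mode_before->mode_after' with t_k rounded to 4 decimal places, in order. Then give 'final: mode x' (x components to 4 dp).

Mode 1: guard c·x = 1.3981 hit at Δt = 1.3603 (t = 1.3603), x⁻ = (1.3981) → reset → x⁺ = (0.9962), jump to mode 0
Mode 0: guard c·x = -0.4577 hit at Δt = 1.3941 (t = 2.7544), x⁻ = (0.4577) → reset → x⁺ = (0.1686), jump to mode 2
Mode 2: flow for 0.7281 to horizon, guard not reached → x = (-0.6142)

1 1.3603 1->0
2 2.7544 0->2
final: 2 -0.6142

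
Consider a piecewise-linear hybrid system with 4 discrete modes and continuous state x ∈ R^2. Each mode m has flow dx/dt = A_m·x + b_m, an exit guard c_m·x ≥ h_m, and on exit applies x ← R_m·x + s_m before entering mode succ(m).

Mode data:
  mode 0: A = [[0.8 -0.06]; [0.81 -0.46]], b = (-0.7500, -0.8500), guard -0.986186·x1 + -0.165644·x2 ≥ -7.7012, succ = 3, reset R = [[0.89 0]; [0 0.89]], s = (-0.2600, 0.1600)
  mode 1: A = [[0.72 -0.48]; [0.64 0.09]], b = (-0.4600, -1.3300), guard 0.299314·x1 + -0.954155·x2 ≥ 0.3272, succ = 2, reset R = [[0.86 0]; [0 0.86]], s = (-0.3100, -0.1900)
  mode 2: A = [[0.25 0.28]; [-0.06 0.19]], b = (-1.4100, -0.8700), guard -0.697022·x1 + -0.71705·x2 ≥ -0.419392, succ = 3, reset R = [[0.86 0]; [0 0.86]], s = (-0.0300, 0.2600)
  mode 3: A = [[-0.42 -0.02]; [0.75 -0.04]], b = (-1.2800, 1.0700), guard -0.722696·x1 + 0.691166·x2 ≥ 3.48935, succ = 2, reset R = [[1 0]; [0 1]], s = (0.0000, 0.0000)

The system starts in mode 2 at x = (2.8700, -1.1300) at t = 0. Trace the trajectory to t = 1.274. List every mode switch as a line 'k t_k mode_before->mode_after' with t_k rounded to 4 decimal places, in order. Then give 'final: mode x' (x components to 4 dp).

1 0.4452 2->3
final: 3 0.5182 0.4453

Mode 2: guard c·x = -0.4194 hit at Δt = 0.4452 (t = 0.4452), x⁻ = (2.3579, -1.7072) → reset → x⁺ = (1.9978, -1.2082), jump to mode 3
Mode 3: flow for 0.8288 to horizon, guard not reached → x = (0.5182, 0.4453)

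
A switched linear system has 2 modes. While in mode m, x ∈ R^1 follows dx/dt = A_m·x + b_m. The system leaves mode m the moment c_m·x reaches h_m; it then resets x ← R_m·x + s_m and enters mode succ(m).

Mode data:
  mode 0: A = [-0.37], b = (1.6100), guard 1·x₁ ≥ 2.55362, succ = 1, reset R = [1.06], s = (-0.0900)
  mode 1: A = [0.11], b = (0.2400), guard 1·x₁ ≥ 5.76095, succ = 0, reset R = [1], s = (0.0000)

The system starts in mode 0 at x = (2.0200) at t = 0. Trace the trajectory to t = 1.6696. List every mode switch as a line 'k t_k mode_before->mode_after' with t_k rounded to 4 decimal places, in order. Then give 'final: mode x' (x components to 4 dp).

Mode 0: guard c·x = 2.5536 hit at Δt = 0.7025 (t = 0.7025), x⁻ = (2.5536) → reset → x⁺ = (2.6168), jump to mode 1
Mode 1: flow for 0.9671 to horizon, guard not reached → x = (3.1555)

1 0.7025 0->1
final: 1 3.1555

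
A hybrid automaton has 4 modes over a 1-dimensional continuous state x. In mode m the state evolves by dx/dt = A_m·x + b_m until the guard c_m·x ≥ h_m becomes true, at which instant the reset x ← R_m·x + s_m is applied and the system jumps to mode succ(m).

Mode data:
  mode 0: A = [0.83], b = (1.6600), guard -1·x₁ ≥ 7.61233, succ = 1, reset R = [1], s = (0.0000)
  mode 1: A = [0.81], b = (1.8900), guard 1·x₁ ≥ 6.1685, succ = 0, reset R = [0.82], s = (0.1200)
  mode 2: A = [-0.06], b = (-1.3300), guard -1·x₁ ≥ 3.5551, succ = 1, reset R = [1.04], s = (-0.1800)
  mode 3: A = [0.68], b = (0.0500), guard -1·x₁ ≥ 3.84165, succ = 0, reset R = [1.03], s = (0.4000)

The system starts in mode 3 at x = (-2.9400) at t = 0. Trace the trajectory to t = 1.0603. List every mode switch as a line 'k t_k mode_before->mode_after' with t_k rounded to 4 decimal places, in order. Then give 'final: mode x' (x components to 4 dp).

Mode 3: guard c·x = 3.8417 hit at Δt = 0.4022 (t = 0.4022), x⁻ = (-3.8417) → reset → x⁺ = (-3.5569), jump to mode 0
Mode 0: flow for 0.6581 to horizon, guard not reached → x = (-4.6883)

1 0.4022 3->0
final: 0 -4.6883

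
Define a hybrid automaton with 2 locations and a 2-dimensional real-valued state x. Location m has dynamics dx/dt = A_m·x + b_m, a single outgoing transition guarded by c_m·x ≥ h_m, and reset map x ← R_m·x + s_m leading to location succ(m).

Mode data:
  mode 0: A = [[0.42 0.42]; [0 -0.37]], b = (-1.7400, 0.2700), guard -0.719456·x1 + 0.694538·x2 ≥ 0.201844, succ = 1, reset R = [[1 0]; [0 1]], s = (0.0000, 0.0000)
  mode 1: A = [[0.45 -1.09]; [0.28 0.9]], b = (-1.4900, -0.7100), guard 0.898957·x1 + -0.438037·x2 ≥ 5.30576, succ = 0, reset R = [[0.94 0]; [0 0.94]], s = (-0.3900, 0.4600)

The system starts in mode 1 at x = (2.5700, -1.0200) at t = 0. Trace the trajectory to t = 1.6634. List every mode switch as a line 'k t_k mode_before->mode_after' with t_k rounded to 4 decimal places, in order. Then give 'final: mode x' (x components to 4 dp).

1 1.1425 1->0
final: 0 3.5999 -1.4059

Mode 1: guard c·x = 5.3058 hit at Δt = 1.1425 (t = 1.1425), x⁻ = (4.6996, -2.4679) → reset → x⁺ = (4.0276, -1.8598), jump to mode 0
Mode 0: flow for 0.5209 to horizon, guard not reached → x = (3.5999, -1.4059)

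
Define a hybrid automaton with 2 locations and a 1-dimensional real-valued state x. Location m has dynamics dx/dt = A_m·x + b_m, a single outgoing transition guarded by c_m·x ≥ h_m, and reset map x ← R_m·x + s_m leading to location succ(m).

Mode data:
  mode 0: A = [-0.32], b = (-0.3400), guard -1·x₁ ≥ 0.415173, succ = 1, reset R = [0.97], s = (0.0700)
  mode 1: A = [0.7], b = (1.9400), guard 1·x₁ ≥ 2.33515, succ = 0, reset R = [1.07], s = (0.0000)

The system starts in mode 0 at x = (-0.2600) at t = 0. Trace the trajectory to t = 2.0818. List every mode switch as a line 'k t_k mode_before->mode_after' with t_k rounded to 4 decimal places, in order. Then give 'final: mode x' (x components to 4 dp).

1 0.6715 0->1
2 1.7273 1->0
final: 0 2.1167

Mode 0: guard c·x = 0.4152 hit at Δt = 0.6715 (t = 0.6715), x⁻ = (-0.4152) → reset → x⁺ = (-0.3327), jump to mode 1
Mode 1: guard c·x = 2.3352 hit at Δt = 1.0558 (t = 1.7273), x⁻ = (2.3352) → reset → x⁺ = (2.4986), jump to mode 0
Mode 0: flow for 0.3545 to horizon, guard not reached → x = (2.1167)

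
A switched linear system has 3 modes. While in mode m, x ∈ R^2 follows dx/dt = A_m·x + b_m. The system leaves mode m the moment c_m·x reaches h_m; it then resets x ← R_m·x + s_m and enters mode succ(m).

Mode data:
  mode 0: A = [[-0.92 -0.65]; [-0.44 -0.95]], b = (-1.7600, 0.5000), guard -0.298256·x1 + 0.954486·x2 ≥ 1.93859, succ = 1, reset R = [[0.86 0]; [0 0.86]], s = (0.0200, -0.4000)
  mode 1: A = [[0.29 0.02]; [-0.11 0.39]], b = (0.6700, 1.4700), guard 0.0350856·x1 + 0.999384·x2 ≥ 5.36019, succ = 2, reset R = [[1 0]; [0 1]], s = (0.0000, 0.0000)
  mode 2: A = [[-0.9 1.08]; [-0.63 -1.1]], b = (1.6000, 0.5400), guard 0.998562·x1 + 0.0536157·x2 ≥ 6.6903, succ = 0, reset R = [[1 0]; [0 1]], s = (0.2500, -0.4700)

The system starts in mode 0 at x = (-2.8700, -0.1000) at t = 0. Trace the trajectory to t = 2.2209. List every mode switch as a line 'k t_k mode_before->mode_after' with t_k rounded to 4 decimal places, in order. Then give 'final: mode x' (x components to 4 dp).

Mode 0: guard c·x = 1.9386 hit at Δt = 1.3336 (t = 1.3336), x⁻ = (-2.6060, 1.2167) → reset → x⁺ = (-2.2212, 0.6464), jump to mode 1
Mode 1: flow for 0.8873 to horizon, guard not reached → x = (-2.1629, 2.7284)

1 1.3336 0->1
final: 1 -2.1629 2.7284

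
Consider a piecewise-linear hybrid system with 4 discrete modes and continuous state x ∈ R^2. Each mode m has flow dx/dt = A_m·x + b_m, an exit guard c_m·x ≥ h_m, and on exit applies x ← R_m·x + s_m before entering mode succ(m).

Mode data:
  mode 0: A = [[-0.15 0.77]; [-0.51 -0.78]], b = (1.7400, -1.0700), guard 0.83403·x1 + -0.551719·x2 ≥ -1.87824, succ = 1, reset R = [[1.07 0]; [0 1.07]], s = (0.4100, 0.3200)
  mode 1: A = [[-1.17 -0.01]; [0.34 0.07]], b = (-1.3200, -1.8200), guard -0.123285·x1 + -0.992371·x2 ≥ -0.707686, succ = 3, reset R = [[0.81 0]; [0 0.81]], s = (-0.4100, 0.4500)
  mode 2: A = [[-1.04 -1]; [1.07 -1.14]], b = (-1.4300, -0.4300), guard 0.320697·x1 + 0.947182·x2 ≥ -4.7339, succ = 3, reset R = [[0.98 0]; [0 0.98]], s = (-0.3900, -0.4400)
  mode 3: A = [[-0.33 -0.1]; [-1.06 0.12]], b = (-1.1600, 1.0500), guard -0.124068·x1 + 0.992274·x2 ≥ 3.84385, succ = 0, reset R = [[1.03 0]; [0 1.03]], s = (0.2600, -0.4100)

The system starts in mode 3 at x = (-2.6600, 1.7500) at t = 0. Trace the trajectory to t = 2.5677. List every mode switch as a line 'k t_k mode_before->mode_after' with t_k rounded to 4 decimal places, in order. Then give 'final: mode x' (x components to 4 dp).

1 0.4113 3->0
2 0.8712 0->1
3 1.7961 1->3
final: 3 -1.8338 3.3519

Mode 3: guard c·x = 3.8439 hit at Δt = 0.4113 (t = 0.4113), x⁻ = (-2.8700, 3.5149) → reset → x⁺ = (-2.6961, 3.2104), jump to mode 0
Mode 0: guard c·x = -1.8782 hit at Δt = 0.4599 (t = 0.8712), x⁻ = (-0.8252, 2.1569) → reset → x⁺ = (-0.4729, 2.6279), jump to mode 1
Mode 1: guard c·x = -0.7077 hit at Δt = 0.9249 (t = 1.7961), x⁻ = (-0.9151, 0.8268) → reset → x⁺ = (-1.1513, 1.1197), jump to mode 3
Mode 3: flow for 0.7716 to horizon, guard not reached → x = (-1.8338, 3.3519)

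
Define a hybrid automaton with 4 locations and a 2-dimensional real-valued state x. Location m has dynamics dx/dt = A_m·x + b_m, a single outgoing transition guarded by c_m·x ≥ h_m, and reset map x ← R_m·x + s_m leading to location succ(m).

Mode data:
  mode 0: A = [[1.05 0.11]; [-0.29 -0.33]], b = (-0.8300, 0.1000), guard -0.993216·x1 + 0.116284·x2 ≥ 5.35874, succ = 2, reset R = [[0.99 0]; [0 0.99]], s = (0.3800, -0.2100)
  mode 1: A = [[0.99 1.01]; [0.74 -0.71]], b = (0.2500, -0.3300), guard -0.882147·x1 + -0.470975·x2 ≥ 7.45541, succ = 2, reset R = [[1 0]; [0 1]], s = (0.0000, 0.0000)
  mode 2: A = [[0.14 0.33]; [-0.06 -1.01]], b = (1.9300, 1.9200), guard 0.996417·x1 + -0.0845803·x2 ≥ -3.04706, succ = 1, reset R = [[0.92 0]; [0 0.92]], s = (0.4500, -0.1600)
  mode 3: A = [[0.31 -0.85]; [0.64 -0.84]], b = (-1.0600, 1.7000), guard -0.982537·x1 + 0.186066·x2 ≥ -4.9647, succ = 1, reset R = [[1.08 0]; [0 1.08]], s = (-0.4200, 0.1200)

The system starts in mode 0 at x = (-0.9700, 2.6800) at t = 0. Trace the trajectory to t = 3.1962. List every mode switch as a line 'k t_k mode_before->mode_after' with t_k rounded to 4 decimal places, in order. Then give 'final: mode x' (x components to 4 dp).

Mode 0: guard c·x = 5.3587 hit at Δt = 1.2603 (t = 1.2603), x⁻ = (-5.0809, 2.6857) → reset → x⁺ = (-4.6501, 2.4488), jump to mode 2
Mode 2: guard c·x = -3.0471 hit at Δt = 0.8193 (t = 2.0796), x⁻ = (-2.8660, 2.2625) → reset → x⁺ = (-2.1867, 1.9215), jump to mode 1
Mode 1: flow for 1.1166 to horizon, guard not reached → x = (-4.8271, -1.1880)

1 1.2603 0->2
2 2.0796 2->1
final: 1 -4.8271 -1.1880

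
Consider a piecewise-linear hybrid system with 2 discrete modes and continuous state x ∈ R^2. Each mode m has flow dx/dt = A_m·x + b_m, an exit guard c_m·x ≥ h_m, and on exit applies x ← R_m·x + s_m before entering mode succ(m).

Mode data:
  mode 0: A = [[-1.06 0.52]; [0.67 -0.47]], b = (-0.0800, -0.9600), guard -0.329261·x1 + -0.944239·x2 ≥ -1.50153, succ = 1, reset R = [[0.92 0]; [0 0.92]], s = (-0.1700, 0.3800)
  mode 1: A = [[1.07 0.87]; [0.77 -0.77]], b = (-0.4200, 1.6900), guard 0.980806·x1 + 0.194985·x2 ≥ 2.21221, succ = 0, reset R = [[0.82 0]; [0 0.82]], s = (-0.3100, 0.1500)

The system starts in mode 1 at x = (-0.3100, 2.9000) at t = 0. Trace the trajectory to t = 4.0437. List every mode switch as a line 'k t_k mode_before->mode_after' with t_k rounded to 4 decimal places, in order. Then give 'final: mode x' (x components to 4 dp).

Mode 1: guard c·x = 2.2122 hit at Δt = 0.7666 (t = 0.7666), x⁻ = (1.6838, 2.8759) → reset → x⁺ = (1.0707, 2.5082), jump to mode 0
Mode 0: guard c·x = -1.5015 hit at Δt = 1.0576 (t = 1.8242), x⁻ = (0.8761, 1.2847) → reset → x⁺ = (0.6360, 1.5619), jump to mode 1
Mode 1: guard c·x = 2.2122 hit at Δt = 0.4942 (t = 2.3184), x⁻ = (1.8298, 2.1414) → reset → x⁺ = (1.1904, 1.9059), jump to mode 0
Mode 0: guard c·x = -1.5015 hit at Δt = 0.6508 (t = 2.9693), x⁻ = (0.9363, 1.2637) → reset → x⁺ = (0.6914, 1.5426), jump to mode 1
Mode 1: guard c·x = 2.2122 hit at Δt = 0.4696 (t = 3.4388), x⁻ = (1.8353, 2.1139) → reset → x⁺ = (1.1949, 1.8834), jump to mode 0
Mode 0: flow for 0.6049 to horizon, guard not reached → x = (0.9533, 1.2897)

1 0.7666 1->0
2 1.8242 0->1
3 2.3184 1->0
4 2.9693 0->1
5 3.4388 1->0
final: 0 0.9533 1.2897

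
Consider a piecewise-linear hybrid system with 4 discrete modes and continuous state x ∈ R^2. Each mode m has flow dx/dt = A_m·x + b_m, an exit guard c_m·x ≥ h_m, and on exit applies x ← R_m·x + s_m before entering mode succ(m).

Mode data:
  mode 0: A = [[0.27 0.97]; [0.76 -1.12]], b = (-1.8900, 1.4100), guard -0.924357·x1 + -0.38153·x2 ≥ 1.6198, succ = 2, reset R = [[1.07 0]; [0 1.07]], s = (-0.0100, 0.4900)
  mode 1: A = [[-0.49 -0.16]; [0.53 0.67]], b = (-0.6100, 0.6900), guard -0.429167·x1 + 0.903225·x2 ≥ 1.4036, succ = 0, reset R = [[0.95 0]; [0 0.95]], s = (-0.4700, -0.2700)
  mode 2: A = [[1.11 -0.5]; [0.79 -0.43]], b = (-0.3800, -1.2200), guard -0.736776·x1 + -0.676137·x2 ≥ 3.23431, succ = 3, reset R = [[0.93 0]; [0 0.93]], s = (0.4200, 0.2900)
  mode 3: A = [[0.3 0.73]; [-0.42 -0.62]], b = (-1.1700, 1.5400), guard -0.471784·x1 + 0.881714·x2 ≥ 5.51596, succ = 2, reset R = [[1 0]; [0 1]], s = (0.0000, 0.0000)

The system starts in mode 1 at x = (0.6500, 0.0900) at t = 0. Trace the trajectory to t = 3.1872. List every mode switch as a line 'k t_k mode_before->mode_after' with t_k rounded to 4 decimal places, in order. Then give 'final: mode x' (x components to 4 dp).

Mode 1: guard c·x = 1.4036 hit at Δt = 1.0591 (t = 1.0591), x⁻ = (-0.2214, 1.4488) → reset → x⁺ = (-0.6803, 1.1063), jump to mode 0
Mode 0: guard c·x = 1.6198 hit at Δt = 0.9541 (t = 2.0132), x⁻ = (-1.9956, 0.5892) → reset → x⁺ = (-2.1453, 1.1205), jump to mode 2
Mode 2: guard c·x = 3.2343 hit at Δt = 0.4528 (t = 2.4660), x⁻ = (-3.8806, -0.5549) → reset → x⁺ = (-3.1890, -0.2260), jump to mode 3
Mode 3: flow for 0.7212 to horizon, guard not reached → x = (-4.4616, 1.7120)

1 1.0591 1->0
2 2.0132 0->2
3 2.4660 2->3
final: 3 -4.4616 1.7120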